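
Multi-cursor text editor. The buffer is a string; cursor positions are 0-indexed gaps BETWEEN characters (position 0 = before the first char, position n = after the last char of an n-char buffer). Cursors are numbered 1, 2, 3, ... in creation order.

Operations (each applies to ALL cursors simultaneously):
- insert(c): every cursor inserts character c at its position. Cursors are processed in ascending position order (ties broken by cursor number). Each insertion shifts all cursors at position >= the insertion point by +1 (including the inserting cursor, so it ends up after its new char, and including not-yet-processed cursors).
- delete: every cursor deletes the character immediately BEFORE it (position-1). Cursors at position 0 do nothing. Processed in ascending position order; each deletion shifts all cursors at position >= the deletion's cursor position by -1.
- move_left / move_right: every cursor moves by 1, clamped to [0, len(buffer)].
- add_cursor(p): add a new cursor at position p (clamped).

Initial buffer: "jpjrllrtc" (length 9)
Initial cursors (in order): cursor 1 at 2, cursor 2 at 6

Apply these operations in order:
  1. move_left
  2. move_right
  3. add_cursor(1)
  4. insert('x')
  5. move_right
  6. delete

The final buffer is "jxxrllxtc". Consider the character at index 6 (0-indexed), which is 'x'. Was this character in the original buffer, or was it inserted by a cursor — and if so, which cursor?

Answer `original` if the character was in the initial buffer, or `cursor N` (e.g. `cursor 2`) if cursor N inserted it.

After op 1 (move_left): buffer="jpjrllrtc" (len 9), cursors c1@1 c2@5, authorship .........
After op 2 (move_right): buffer="jpjrllrtc" (len 9), cursors c1@2 c2@6, authorship .........
After op 3 (add_cursor(1)): buffer="jpjrllrtc" (len 9), cursors c3@1 c1@2 c2@6, authorship .........
After op 4 (insert('x')): buffer="jxpxjrllxrtc" (len 12), cursors c3@2 c1@4 c2@9, authorship .3.1....2...
After op 5 (move_right): buffer="jxpxjrllxrtc" (len 12), cursors c3@3 c1@5 c2@10, authorship .3.1....2...
After op 6 (delete): buffer="jxxrllxtc" (len 9), cursors c3@2 c1@3 c2@7, authorship .31...2..
Authorship (.=original, N=cursor N): . 3 1 . . . 2 . .
Index 6: author = 2

Answer: cursor 2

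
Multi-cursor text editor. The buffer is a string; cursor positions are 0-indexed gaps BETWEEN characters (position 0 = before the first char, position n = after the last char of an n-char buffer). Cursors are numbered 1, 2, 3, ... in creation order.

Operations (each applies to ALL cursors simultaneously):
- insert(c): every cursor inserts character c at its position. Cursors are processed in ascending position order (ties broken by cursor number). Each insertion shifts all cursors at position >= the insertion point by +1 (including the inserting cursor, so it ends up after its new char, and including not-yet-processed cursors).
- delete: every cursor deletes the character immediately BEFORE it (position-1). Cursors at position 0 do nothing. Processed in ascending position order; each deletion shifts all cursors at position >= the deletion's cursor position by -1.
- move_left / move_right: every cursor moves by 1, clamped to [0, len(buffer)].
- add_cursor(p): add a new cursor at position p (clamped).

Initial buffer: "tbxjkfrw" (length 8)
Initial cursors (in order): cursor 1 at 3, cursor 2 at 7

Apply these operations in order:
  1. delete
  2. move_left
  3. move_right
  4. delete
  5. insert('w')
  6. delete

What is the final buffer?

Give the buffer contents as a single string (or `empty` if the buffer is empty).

After op 1 (delete): buffer="tbjkfw" (len 6), cursors c1@2 c2@5, authorship ......
After op 2 (move_left): buffer="tbjkfw" (len 6), cursors c1@1 c2@4, authorship ......
After op 3 (move_right): buffer="tbjkfw" (len 6), cursors c1@2 c2@5, authorship ......
After op 4 (delete): buffer="tjkw" (len 4), cursors c1@1 c2@3, authorship ....
After op 5 (insert('w')): buffer="twjkww" (len 6), cursors c1@2 c2@5, authorship .1..2.
After op 6 (delete): buffer="tjkw" (len 4), cursors c1@1 c2@3, authorship ....

Answer: tjkw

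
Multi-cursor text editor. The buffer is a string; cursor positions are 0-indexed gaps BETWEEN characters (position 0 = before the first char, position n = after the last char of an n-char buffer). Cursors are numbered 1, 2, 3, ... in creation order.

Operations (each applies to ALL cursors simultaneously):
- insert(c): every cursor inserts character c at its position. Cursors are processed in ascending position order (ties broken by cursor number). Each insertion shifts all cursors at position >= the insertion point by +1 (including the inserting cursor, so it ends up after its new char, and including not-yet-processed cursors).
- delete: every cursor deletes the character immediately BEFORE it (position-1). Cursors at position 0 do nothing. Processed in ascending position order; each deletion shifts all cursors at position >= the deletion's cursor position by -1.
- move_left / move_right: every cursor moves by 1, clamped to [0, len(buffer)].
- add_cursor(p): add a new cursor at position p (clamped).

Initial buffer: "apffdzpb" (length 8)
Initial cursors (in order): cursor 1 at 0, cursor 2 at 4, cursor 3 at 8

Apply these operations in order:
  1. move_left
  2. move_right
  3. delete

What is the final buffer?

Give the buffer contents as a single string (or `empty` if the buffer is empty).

After op 1 (move_left): buffer="apffdzpb" (len 8), cursors c1@0 c2@3 c3@7, authorship ........
After op 2 (move_right): buffer="apffdzpb" (len 8), cursors c1@1 c2@4 c3@8, authorship ........
After op 3 (delete): buffer="pfdzp" (len 5), cursors c1@0 c2@2 c3@5, authorship .....

Answer: pfdzp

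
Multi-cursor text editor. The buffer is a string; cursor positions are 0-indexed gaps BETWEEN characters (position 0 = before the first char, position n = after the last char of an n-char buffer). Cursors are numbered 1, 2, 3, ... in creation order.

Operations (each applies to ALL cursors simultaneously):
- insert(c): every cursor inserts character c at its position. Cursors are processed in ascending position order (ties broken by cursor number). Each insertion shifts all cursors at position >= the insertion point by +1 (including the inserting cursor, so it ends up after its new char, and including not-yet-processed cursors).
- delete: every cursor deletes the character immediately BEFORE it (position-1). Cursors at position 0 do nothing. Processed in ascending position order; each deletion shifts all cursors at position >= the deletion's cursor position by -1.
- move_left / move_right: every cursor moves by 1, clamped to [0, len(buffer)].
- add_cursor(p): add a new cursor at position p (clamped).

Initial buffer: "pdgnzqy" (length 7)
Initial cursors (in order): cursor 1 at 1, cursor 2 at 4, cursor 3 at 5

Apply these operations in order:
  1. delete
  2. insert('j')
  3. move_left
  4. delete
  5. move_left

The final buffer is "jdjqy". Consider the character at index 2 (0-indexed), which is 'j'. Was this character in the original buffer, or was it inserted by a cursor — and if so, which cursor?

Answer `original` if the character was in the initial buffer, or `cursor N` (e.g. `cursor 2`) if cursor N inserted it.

Answer: cursor 3

Derivation:
After op 1 (delete): buffer="dgqy" (len 4), cursors c1@0 c2@2 c3@2, authorship ....
After op 2 (insert('j')): buffer="jdgjjqy" (len 7), cursors c1@1 c2@5 c3@5, authorship 1..23..
After op 3 (move_left): buffer="jdgjjqy" (len 7), cursors c1@0 c2@4 c3@4, authorship 1..23..
After op 4 (delete): buffer="jdjqy" (len 5), cursors c1@0 c2@2 c3@2, authorship 1.3..
After op 5 (move_left): buffer="jdjqy" (len 5), cursors c1@0 c2@1 c3@1, authorship 1.3..
Authorship (.=original, N=cursor N): 1 . 3 . .
Index 2: author = 3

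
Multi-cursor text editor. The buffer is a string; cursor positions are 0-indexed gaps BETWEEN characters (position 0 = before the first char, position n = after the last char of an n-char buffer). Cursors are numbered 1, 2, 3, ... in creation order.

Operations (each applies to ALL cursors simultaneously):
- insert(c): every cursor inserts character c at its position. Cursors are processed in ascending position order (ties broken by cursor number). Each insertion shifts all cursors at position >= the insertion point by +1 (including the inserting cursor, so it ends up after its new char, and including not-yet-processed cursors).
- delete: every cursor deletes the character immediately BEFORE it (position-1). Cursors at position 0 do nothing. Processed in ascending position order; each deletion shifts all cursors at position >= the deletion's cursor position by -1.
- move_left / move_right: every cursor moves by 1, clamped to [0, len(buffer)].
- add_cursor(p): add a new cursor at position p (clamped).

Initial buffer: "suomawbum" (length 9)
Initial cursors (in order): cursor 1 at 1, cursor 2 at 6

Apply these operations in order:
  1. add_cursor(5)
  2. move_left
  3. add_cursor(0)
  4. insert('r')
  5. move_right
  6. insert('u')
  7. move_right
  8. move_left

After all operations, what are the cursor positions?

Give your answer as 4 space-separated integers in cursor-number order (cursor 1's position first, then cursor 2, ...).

After op 1 (add_cursor(5)): buffer="suomawbum" (len 9), cursors c1@1 c3@5 c2@6, authorship .........
After op 2 (move_left): buffer="suomawbum" (len 9), cursors c1@0 c3@4 c2@5, authorship .........
After op 3 (add_cursor(0)): buffer="suomawbum" (len 9), cursors c1@0 c4@0 c3@4 c2@5, authorship .........
After op 4 (insert('r')): buffer="rrsuomrarwbum" (len 13), cursors c1@2 c4@2 c3@7 c2@9, authorship 14....3.2....
After op 5 (move_right): buffer="rrsuomrarwbum" (len 13), cursors c1@3 c4@3 c3@8 c2@10, authorship 14....3.2....
After op 6 (insert('u')): buffer="rrsuuuomraurwubum" (len 17), cursors c1@5 c4@5 c3@11 c2@14, authorship 14.14...3.32.2...
After op 7 (move_right): buffer="rrsuuuomraurwubum" (len 17), cursors c1@6 c4@6 c3@12 c2@15, authorship 14.14...3.32.2...
After op 8 (move_left): buffer="rrsuuuomraurwubum" (len 17), cursors c1@5 c4@5 c3@11 c2@14, authorship 14.14...3.32.2...

Answer: 5 14 11 5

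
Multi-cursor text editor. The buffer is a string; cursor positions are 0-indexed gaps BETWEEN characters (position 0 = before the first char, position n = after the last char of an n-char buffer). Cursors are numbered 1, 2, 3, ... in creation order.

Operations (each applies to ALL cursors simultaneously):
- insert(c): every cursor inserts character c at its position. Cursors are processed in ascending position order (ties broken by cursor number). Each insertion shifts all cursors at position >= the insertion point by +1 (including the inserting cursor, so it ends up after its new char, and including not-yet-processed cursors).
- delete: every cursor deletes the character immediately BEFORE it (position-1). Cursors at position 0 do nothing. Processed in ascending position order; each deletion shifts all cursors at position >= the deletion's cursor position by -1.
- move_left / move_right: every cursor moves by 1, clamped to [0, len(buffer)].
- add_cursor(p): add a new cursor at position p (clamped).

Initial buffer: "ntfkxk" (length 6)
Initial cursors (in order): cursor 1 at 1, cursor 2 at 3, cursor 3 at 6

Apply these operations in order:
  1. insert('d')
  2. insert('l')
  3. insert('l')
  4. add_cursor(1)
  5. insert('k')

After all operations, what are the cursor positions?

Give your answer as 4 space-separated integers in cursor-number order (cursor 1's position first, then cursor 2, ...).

After op 1 (insert('d')): buffer="ndtfdkxkd" (len 9), cursors c1@2 c2@5 c3@9, authorship .1..2...3
After op 2 (insert('l')): buffer="ndltfdlkxkdl" (len 12), cursors c1@3 c2@7 c3@12, authorship .11..22...33
After op 3 (insert('l')): buffer="ndlltfdllkxkdll" (len 15), cursors c1@4 c2@9 c3@15, authorship .111..222...333
After op 4 (add_cursor(1)): buffer="ndlltfdllkxkdll" (len 15), cursors c4@1 c1@4 c2@9 c3@15, authorship .111..222...333
After op 5 (insert('k')): buffer="nkdllktfdllkkxkdllk" (len 19), cursors c4@2 c1@6 c2@12 c3@19, authorship .41111..2222...3333

Answer: 6 12 19 2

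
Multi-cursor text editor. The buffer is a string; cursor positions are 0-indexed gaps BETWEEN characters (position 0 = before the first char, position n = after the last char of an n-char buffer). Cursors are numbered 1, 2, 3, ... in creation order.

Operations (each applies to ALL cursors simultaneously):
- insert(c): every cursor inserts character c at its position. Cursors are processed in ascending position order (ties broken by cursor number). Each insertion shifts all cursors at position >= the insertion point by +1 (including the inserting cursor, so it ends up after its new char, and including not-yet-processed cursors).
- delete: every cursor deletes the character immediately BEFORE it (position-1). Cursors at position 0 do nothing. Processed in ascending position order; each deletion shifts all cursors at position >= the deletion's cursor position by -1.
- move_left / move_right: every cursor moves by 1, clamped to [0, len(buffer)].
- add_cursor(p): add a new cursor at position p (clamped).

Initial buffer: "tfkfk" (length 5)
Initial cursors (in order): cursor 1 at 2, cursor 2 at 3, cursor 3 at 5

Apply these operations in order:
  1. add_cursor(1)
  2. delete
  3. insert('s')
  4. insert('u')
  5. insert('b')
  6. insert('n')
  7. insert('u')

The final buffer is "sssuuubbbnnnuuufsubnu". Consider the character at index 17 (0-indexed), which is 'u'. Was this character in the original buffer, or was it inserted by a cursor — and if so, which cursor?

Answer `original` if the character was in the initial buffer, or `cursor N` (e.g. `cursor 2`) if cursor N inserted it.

After op 1 (add_cursor(1)): buffer="tfkfk" (len 5), cursors c4@1 c1@2 c2@3 c3@5, authorship .....
After op 2 (delete): buffer="f" (len 1), cursors c1@0 c2@0 c4@0 c3@1, authorship .
After op 3 (insert('s')): buffer="sssfs" (len 5), cursors c1@3 c2@3 c4@3 c3@5, authorship 124.3
After op 4 (insert('u')): buffer="sssuuufsu" (len 9), cursors c1@6 c2@6 c4@6 c3@9, authorship 124124.33
After op 5 (insert('b')): buffer="sssuuubbbfsub" (len 13), cursors c1@9 c2@9 c4@9 c3@13, authorship 124124124.333
After op 6 (insert('n')): buffer="sssuuubbbnnnfsubn" (len 17), cursors c1@12 c2@12 c4@12 c3@17, authorship 124124124124.3333
After op 7 (insert('u')): buffer="sssuuubbbnnnuuufsubnu" (len 21), cursors c1@15 c2@15 c4@15 c3@21, authorship 124124124124124.33333
Authorship (.=original, N=cursor N): 1 2 4 1 2 4 1 2 4 1 2 4 1 2 4 . 3 3 3 3 3
Index 17: author = 3

Answer: cursor 3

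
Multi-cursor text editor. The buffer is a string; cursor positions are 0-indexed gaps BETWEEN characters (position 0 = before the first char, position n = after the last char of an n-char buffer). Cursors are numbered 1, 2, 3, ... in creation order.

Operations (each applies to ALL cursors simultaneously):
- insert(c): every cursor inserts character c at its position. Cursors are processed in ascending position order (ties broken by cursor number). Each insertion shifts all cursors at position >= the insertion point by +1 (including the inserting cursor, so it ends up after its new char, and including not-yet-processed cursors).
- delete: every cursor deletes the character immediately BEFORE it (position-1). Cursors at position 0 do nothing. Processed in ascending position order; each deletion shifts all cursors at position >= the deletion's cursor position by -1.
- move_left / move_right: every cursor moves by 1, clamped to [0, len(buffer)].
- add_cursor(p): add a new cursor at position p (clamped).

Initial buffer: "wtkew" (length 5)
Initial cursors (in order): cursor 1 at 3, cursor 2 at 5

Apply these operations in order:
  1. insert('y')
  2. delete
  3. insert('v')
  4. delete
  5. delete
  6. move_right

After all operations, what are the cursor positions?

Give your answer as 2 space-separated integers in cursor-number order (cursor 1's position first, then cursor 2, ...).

Answer: 3 3

Derivation:
After op 1 (insert('y')): buffer="wtkyewy" (len 7), cursors c1@4 c2@7, authorship ...1..2
After op 2 (delete): buffer="wtkew" (len 5), cursors c1@3 c2@5, authorship .....
After op 3 (insert('v')): buffer="wtkvewv" (len 7), cursors c1@4 c2@7, authorship ...1..2
After op 4 (delete): buffer="wtkew" (len 5), cursors c1@3 c2@5, authorship .....
After op 5 (delete): buffer="wte" (len 3), cursors c1@2 c2@3, authorship ...
After op 6 (move_right): buffer="wte" (len 3), cursors c1@3 c2@3, authorship ...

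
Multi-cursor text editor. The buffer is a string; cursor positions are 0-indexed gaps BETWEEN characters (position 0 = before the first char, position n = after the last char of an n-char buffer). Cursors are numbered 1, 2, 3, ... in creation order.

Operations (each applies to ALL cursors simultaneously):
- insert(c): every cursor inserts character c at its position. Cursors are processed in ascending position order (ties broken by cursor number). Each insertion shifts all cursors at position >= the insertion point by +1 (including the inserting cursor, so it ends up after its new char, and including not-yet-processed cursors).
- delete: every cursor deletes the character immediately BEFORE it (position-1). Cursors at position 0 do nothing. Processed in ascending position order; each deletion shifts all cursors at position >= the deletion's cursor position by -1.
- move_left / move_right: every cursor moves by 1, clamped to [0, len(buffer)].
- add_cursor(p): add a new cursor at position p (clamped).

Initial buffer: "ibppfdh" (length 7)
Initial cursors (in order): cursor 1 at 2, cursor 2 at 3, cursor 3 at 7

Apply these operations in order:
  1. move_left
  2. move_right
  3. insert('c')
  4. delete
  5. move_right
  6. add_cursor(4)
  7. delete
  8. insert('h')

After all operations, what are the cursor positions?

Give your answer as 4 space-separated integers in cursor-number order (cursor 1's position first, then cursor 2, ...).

Answer: 4 4 7 4

Derivation:
After op 1 (move_left): buffer="ibppfdh" (len 7), cursors c1@1 c2@2 c3@6, authorship .......
After op 2 (move_right): buffer="ibppfdh" (len 7), cursors c1@2 c2@3 c3@7, authorship .......
After op 3 (insert('c')): buffer="ibcpcpfdhc" (len 10), cursors c1@3 c2@5 c3@10, authorship ..1.2....3
After op 4 (delete): buffer="ibppfdh" (len 7), cursors c1@2 c2@3 c3@7, authorship .......
After op 5 (move_right): buffer="ibppfdh" (len 7), cursors c1@3 c2@4 c3@7, authorship .......
After op 6 (add_cursor(4)): buffer="ibppfdh" (len 7), cursors c1@3 c2@4 c4@4 c3@7, authorship .......
After op 7 (delete): buffer="ifd" (len 3), cursors c1@1 c2@1 c4@1 c3@3, authorship ...
After op 8 (insert('h')): buffer="ihhhfdh" (len 7), cursors c1@4 c2@4 c4@4 c3@7, authorship .124..3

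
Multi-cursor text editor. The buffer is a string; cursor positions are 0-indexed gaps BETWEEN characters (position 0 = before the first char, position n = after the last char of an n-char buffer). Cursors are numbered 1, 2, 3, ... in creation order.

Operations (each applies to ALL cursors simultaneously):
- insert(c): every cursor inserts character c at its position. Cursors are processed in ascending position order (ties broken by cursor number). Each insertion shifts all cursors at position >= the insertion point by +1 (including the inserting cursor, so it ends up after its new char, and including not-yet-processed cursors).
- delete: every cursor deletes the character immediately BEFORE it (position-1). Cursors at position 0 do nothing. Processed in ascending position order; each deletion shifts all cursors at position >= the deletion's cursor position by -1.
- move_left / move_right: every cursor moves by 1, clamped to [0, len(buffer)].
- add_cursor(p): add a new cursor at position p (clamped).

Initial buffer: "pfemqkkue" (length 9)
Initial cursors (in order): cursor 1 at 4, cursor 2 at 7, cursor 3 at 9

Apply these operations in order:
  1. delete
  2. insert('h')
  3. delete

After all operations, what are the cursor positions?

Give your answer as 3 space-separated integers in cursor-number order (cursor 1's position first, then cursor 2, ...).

After op 1 (delete): buffer="pfeqku" (len 6), cursors c1@3 c2@5 c3@6, authorship ......
After op 2 (insert('h')): buffer="pfehqkhuh" (len 9), cursors c1@4 c2@7 c3@9, authorship ...1..2.3
After op 3 (delete): buffer="pfeqku" (len 6), cursors c1@3 c2@5 c3@6, authorship ......

Answer: 3 5 6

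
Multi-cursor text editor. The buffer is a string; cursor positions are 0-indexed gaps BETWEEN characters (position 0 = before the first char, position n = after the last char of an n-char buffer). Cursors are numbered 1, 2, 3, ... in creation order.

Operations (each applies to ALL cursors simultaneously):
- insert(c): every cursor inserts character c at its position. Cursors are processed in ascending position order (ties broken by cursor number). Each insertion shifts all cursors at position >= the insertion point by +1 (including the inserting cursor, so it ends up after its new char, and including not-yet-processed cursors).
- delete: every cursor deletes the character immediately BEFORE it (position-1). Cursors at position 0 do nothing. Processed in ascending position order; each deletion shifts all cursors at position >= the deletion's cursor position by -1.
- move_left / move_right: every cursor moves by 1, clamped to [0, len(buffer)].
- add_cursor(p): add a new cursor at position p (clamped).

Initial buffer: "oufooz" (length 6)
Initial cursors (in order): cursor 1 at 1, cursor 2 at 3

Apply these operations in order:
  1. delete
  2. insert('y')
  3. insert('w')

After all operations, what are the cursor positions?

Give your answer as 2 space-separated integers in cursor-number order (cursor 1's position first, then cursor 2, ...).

Answer: 2 5

Derivation:
After op 1 (delete): buffer="uooz" (len 4), cursors c1@0 c2@1, authorship ....
After op 2 (insert('y')): buffer="yuyooz" (len 6), cursors c1@1 c2@3, authorship 1.2...
After op 3 (insert('w')): buffer="ywuywooz" (len 8), cursors c1@2 c2@5, authorship 11.22...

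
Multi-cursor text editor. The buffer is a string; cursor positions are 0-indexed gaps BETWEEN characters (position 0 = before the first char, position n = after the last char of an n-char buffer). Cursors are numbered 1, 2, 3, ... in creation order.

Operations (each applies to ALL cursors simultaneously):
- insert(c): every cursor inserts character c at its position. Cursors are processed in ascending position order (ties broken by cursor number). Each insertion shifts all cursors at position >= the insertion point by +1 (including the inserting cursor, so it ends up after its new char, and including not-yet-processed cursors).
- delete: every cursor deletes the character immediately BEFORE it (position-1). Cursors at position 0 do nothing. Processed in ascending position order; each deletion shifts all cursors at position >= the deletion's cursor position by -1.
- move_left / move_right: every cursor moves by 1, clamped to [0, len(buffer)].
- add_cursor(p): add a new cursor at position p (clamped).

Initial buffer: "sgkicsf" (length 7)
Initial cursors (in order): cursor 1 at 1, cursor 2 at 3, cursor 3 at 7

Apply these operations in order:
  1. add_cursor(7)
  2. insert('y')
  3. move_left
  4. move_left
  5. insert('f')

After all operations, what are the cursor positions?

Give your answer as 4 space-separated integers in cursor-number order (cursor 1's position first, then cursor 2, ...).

After op 1 (add_cursor(7)): buffer="sgkicsf" (len 7), cursors c1@1 c2@3 c3@7 c4@7, authorship .......
After op 2 (insert('y')): buffer="sygkyicsfyy" (len 11), cursors c1@2 c2@5 c3@11 c4@11, authorship .1..2....34
After op 3 (move_left): buffer="sygkyicsfyy" (len 11), cursors c1@1 c2@4 c3@10 c4@10, authorship .1..2....34
After op 4 (move_left): buffer="sygkyicsfyy" (len 11), cursors c1@0 c2@3 c3@9 c4@9, authorship .1..2....34
After op 5 (insert('f')): buffer="fsygfkyicsfffyy" (len 15), cursors c1@1 c2@5 c3@13 c4@13, authorship 1.1.2.2....3434

Answer: 1 5 13 13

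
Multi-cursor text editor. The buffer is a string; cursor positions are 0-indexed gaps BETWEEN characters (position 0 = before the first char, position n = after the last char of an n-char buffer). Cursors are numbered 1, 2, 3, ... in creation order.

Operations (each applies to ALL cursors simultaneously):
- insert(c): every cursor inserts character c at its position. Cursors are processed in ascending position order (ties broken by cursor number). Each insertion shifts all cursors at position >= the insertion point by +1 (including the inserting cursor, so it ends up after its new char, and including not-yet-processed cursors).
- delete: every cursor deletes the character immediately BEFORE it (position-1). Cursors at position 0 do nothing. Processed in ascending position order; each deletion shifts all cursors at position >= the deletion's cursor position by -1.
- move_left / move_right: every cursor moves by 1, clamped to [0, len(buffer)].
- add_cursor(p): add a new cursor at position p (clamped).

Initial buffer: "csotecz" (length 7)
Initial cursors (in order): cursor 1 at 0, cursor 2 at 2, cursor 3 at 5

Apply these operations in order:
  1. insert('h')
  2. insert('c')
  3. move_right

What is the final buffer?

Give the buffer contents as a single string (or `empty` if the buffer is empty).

Answer: hccshcotehccz

Derivation:
After op 1 (insert('h')): buffer="hcshotehcz" (len 10), cursors c1@1 c2@4 c3@8, authorship 1..2...3..
After op 2 (insert('c')): buffer="hccshcotehccz" (len 13), cursors c1@2 c2@6 c3@11, authorship 11..22...33..
After op 3 (move_right): buffer="hccshcotehccz" (len 13), cursors c1@3 c2@7 c3@12, authorship 11..22...33..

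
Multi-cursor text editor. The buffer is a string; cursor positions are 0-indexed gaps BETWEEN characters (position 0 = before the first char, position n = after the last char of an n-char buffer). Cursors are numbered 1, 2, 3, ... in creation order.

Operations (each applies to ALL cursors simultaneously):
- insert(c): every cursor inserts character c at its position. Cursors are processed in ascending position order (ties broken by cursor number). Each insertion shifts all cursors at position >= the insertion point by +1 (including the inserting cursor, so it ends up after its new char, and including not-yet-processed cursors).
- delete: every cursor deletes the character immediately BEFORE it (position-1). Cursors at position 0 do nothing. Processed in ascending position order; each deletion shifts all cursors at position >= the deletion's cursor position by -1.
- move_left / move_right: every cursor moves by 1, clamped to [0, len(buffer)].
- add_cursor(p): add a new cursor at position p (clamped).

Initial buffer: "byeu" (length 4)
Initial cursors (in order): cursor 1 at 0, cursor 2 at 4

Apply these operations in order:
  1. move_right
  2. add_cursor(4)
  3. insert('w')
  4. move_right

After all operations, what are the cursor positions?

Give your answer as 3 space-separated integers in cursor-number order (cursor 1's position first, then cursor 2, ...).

After op 1 (move_right): buffer="byeu" (len 4), cursors c1@1 c2@4, authorship ....
After op 2 (add_cursor(4)): buffer="byeu" (len 4), cursors c1@1 c2@4 c3@4, authorship ....
After op 3 (insert('w')): buffer="bwyeuww" (len 7), cursors c1@2 c2@7 c3@7, authorship .1...23
After op 4 (move_right): buffer="bwyeuww" (len 7), cursors c1@3 c2@7 c3@7, authorship .1...23

Answer: 3 7 7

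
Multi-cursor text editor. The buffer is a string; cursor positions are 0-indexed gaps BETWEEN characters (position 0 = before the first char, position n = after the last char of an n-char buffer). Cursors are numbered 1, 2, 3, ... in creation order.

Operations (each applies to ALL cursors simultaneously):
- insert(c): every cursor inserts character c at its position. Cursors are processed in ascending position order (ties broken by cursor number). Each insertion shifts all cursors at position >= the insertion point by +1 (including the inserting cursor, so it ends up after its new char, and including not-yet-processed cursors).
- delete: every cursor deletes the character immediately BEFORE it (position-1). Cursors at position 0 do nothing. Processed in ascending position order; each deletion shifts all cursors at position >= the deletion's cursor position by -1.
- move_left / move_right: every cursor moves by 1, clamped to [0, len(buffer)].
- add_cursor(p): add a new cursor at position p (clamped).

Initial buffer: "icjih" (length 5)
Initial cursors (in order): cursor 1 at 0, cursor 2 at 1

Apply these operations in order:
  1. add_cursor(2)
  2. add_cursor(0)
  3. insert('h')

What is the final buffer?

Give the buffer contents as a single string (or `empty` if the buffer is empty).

Answer: hhihchjih

Derivation:
After op 1 (add_cursor(2)): buffer="icjih" (len 5), cursors c1@0 c2@1 c3@2, authorship .....
After op 2 (add_cursor(0)): buffer="icjih" (len 5), cursors c1@0 c4@0 c2@1 c3@2, authorship .....
After op 3 (insert('h')): buffer="hhihchjih" (len 9), cursors c1@2 c4@2 c2@4 c3@6, authorship 14.2.3...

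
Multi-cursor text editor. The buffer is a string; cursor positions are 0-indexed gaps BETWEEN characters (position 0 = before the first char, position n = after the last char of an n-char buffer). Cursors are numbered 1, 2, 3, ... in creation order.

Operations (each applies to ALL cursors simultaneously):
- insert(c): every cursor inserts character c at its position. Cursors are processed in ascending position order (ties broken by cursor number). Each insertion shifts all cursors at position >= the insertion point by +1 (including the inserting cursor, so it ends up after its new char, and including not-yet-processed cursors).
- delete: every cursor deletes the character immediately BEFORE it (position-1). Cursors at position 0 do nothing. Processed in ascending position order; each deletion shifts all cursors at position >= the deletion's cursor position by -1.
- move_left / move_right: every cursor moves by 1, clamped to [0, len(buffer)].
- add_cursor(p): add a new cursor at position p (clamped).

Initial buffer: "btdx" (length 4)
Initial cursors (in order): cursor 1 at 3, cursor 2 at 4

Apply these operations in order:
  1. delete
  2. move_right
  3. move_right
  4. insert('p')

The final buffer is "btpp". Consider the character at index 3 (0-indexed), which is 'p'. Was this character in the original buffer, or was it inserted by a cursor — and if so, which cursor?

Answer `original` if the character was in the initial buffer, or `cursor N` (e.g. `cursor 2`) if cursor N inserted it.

Answer: cursor 2

Derivation:
After op 1 (delete): buffer="bt" (len 2), cursors c1@2 c2@2, authorship ..
After op 2 (move_right): buffer="bt" (len 2), cursors c1@2 c2@2, authorship ..
After op 3 (move_right): buffer="bt" (len 2), cursors c1@2 c2@2, authorship ..
After op 4 (insert('p')): buffer="btpp" (len 4), cursors c1@4 c2@4, authorship ..12
Authorship (.=original, N=cursor N): . . 1 2
Index 3: author = 2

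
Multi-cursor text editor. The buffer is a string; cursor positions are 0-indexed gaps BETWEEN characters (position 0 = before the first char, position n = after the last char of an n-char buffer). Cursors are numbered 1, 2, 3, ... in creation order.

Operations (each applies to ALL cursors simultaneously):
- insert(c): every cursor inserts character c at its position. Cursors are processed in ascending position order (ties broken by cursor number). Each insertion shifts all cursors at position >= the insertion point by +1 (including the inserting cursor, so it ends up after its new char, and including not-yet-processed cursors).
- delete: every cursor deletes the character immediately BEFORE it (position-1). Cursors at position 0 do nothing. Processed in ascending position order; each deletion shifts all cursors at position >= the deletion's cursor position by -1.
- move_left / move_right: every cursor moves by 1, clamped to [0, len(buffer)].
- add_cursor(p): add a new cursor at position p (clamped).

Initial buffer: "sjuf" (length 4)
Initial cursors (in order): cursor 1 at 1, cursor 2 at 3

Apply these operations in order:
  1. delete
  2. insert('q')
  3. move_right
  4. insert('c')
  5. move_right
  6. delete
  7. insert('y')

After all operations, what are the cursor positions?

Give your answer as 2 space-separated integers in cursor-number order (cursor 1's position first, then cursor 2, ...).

Answer: 4 6

Derivation:
After op 1 (delete): buffer="jf" (len 2), cursors c1@0 c2@1, authorship ..
After op 2 (insert('q')): buffer="qjqf" (len 4), cursors c1@1 c2@3, authorship 1.2.
After op 3 (move_right): buffer="qjqf" (len 4), cursors c1@2 c2@4, authorship 1.2.
After op 4 (insert('c')): buffer="qjcqfc" (len 6), cursors c1@3 c2@6, authorship 1.12.2
After op 5 (move_right): buffer="qjcqfc" (len 6), cursors c1@4 c2@6, authorship 1.12.2
After op 6 (delete): buffer="qjcf" (len 4), cursors c1@3 c2@4, authorship 1.1.
After op 7 (insert('y')): buffer="qjcyfy" (len 6), cursors c1@4 c2@6, authorship 1.11.2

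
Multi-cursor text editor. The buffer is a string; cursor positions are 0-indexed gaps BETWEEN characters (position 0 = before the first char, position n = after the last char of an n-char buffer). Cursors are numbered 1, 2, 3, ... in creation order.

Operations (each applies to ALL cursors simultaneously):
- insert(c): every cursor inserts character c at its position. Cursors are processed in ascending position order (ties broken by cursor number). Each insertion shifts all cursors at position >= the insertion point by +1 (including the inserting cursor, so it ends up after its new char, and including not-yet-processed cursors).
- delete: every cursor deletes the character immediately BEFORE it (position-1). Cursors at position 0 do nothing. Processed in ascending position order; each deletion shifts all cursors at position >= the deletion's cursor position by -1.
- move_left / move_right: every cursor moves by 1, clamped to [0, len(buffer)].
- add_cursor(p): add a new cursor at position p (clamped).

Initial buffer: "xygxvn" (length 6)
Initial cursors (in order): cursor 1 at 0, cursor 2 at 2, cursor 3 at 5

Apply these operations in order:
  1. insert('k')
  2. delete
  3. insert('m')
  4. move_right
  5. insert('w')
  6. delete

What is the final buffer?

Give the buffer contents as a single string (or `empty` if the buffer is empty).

After op 1 (insert('k')): buffer="kxykgxvkn" (len 9), cursors c1@1 c2@4 c3@8, authorship 1..2...3.
After op 2 (delete): buffer="xygxvn" (len 6), cursors c1@0 c2@2 c3@5, authorship ......
After op 3 (insert('m')): buffer="mxymgxvmn" (len 9), cursors c1@1 c2@4 c3@8, authorship 1..2...3.
After op 4 (move_right): buffer="mxymgxvmn" (len 9), cursors c1@2 c2@5 c3@9, authorship 1..2...3.
After op 5 (insert('w')): buffer="mxwymgwxvmnw" (len 12), cursors c1@3 c2@7 c3@12, authorship 1.1.2.2..3.3
After op 6 (delete): buffer="mxymgxvmn" (len 9), cursors c1@2 c2@5 c3@9, authorship 1..2...3.

Answer: mxymgxvmn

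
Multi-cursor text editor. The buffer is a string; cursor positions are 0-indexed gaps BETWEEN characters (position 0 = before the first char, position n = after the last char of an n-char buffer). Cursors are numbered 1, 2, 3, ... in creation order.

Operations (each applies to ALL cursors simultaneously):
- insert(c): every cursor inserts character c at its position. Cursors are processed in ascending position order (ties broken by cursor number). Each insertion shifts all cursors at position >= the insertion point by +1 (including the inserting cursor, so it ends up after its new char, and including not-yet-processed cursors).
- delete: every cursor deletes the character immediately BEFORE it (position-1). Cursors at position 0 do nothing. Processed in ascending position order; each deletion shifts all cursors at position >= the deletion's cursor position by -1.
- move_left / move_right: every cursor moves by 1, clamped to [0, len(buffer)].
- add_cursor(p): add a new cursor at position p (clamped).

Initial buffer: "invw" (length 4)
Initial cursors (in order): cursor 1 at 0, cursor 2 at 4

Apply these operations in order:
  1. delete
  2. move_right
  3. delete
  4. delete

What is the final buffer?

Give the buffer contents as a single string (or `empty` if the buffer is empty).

Answer: empty

Derivation:
After op 1 (delete): buffer="inv" (len 3), cursors c1@0 c2@3, authorship ...
After op 2 (move_right): buffer="inv" (len 3), cursors c1@1 c2@3, authorship ...
After op 3 (delete): buffer="n" (len 1), cursors c1@0 c2@1, authorship .
After op 4 (delete): buffer="" (len 0), cursors c1@0 c2@0, authorship 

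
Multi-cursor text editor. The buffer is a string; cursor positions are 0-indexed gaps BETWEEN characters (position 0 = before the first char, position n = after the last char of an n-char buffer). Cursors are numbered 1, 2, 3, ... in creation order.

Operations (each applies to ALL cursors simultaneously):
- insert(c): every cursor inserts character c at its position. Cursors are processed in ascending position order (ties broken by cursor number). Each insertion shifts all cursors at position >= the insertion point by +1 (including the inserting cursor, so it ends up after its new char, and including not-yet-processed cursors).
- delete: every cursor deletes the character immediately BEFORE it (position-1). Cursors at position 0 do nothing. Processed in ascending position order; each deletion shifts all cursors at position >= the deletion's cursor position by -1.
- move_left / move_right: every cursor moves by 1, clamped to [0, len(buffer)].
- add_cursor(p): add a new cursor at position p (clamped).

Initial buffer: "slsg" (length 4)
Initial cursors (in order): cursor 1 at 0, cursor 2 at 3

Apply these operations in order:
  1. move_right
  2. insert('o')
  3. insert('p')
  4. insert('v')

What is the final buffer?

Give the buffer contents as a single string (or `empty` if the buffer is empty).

After op 1 (move_right): buffer="slsg" (len 4), cursors c1@1 c2@4, authorship ....
After op 2 (insert('o')): buffer="solsgo" (len 6), cursors c1@2 c2@6, authorship .1...2
After op 3 (insert('p')): buffer="soplsgop" (len 8), cursors c1@3 c2@8, authorship .11...22
After op 4 (insert('v')): buffer="sopvlsgopv" (len 10), cursors c1@4 c2@10, authorship .111...222

Answer: sopvlsgopv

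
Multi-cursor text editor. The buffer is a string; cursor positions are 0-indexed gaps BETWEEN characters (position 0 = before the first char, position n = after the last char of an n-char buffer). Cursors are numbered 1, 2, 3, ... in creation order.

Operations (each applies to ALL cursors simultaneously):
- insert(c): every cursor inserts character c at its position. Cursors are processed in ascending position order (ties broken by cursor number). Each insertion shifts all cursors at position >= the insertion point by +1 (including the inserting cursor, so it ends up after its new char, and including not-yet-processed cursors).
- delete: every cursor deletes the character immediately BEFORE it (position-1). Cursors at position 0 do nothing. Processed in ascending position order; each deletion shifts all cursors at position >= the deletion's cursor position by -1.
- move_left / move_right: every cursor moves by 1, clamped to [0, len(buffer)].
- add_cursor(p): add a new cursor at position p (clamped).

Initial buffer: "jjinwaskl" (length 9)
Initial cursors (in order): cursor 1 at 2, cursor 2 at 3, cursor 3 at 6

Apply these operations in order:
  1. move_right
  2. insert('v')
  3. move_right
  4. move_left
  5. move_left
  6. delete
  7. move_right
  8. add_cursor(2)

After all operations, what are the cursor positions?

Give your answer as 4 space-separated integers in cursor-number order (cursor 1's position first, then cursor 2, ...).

Answer: 3 4 7 2

Derivation:
After op 1 (move_right): buffer="jjinwaskl" (len 9), cursors c1@3 c2@4 c3@7, authorship .........
After op 2 (insert('v')): buffer="jjivnvwasvkl" (len 12), cursors c1@4 c2@6 c3@10, authorship ...1.2...3..
After op 3 (move_right): buffer="jjivnvwasvkl" (len 12), cursors c1@5 c2@7 c3@11, authorship ...1.2...3..
After op 4 (move_left): buffer="jjivnvwasvkl" (len 12), cursors c1@4 c2@6 c3@10, authorship ...1.2...3..
After op 5 (move_left): buffer="jjivnvwasvkl" (len 12), cursors c1@3 c2@5 c3@9, authorship ...1.2...3..
After op 6 (delete): buffer="jjvvwavkl" (len 9), cursors c1@2 c2@3 c3@6, authorship ..12..3..
After op 7 (move_right): buffer="jjvvwavkl" (len 9), cursors c1@3 c2@4 c3@7, authorship ..12..3..
After op 8 (add_cursor(2)): buffer="jjvvwavkl" (len 9), cursors c4@2 c1@3 c2@4 c3@7, authorship ..12..3..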